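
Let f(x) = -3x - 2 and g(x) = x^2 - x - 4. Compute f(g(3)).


g(3) = 2
f(2) = -8

-8


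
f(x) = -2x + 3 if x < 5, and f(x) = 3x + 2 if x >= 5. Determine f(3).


-3


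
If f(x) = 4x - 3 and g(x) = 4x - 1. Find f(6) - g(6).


f(6) = 21
g(6) = 23
Difference = -2

-2


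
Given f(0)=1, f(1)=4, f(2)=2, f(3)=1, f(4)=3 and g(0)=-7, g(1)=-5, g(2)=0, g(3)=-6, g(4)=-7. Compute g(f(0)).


f(0) = 1
g(1) = -5

-5


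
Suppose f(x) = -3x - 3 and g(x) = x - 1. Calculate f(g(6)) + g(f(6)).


f(g(6)) = -18
g(f(6)) = -22
Sum = -40

-40


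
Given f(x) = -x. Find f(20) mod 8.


f(20) = -20
-20 mod 8 = 4

4


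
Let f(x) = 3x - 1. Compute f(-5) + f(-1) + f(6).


-3


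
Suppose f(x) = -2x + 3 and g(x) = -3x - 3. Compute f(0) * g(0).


f(0) = 3
g(0) = -3
Product = -9

-9


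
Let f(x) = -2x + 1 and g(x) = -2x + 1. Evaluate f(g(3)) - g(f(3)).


0


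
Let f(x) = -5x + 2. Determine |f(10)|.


f(10) = -48
|-48| = 48

48


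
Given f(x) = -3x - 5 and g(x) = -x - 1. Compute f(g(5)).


g(5) = -6
f(-6) = 13

13


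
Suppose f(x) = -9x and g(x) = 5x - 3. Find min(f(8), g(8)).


f(8) = -72
g(8) = 37
min = -72

-72


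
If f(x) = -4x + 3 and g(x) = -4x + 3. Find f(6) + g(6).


f(6) = -21
g(6) = -21
Sum = -42

-42


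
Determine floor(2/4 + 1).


2/4 = 0.5
0.5 + 1 = 1.5
floor(1.5) = 1

1


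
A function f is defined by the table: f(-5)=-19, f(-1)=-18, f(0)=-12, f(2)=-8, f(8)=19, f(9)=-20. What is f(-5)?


Reading from the table at x = -5

-19


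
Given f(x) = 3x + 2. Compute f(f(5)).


53


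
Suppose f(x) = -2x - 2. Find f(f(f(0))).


f(0) = -2
f(-2) = 2
f(2) = -6

-6


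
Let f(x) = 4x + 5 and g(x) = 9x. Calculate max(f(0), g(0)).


f(0) = 5
g(0) = 0
max = 5

5


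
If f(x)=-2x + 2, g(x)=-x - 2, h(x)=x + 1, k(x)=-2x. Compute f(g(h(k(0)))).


k(0) = 0
h(0) = 1
g(1) = -3
f(-3) = 8

8


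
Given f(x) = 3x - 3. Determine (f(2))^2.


f(2) = 3
(3)^2 = 9

9


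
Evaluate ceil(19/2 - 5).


19/2 = 9.5
9.5 - 5 = 4.5
ceil(4.5) = 5

5


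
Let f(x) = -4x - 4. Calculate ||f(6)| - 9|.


f(6) = -28
|-28| = 28
|28 - 9| = 19

19


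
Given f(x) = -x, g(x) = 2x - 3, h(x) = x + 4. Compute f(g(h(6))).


h(6) = 10
g(10) = 17
f(17) = -17

-17


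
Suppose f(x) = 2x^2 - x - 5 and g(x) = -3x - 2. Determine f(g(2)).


g(2) = -8
f(-8) = 2*(-8)^2 - 1*(-8) - 5 = 131

131


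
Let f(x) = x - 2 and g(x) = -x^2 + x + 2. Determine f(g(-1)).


g(-1) = 0
f(0) = -2

-2


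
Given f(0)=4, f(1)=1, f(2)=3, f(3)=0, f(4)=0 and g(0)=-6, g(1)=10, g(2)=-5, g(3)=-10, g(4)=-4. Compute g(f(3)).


f(3) = 0
g(0) = -6

-6


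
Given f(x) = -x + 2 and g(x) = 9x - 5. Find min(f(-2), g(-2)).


-23


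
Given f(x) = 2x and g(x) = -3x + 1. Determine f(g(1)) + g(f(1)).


f(g(1)) = -4
g(f(1)) = -5
Sum = -9

-9


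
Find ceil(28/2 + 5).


28/2 = 14
14 + 5 = 19
ceil(19) = 19

19


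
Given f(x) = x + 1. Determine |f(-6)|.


f(-6) = -5
|-5| = 5

5


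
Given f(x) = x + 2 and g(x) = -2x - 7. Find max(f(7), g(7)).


f(7) = 9
g(7) = -21
max = 9

9


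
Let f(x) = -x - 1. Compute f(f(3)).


f(3) = -4
f(-4) = 3

3


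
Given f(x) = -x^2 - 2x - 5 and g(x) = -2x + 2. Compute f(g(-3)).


g(-3) = 8
f(8) = (-1)*(8)^2 - 2*(8) - 5 = -85

-85


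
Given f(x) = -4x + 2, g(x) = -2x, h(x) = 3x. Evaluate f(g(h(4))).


98


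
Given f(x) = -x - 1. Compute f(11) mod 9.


f(11) = -12
-12 mod 9 = 6

6


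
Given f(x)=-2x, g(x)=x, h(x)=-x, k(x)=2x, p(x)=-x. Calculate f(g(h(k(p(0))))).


p(0) = 0
k(0) = 0
h(0) = 0
g(0) = 0
f(0) = 0

0


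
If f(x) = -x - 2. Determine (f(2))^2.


f(2) = -4
(-4)^2 = 16

16


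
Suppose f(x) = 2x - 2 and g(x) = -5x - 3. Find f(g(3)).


g(3) = -18
f(-18) = -38

-38


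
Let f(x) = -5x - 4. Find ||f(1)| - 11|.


f(1) = -9
|-9| = 9
|9 - 11| = 2

2


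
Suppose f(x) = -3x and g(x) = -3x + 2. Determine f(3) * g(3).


f(3) = -9
g(3) = -7
Product = 63

63


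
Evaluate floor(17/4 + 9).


17/4 = 4.25
4.25 + 9 = 13.25
floor(13.25) = 13

13


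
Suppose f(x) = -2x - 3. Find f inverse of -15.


Solve -2x - 3 = -15
x = (-15 + 3) / (-2) = 6

6


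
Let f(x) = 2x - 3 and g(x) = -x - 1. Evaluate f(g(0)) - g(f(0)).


f(g(0)) = -5
g(f(0)) = 2
Difference = -7

-7


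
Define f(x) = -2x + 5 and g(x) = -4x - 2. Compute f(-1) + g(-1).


f(-1) = 7
g(-1) = 2
Sum = 9

9


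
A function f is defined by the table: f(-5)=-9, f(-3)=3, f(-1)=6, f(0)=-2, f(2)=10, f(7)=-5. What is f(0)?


Reading from the table at x = 0

-2


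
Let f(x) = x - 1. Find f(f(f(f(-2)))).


f(-2) = -3
f(-3) = -4
f(-4) = -5
f(-5) = -6

-6


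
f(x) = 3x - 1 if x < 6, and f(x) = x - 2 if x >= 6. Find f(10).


8


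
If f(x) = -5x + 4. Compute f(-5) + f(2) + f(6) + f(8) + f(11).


f(-5) = 29
f(2) = -6
f(6) = -26
f(8) = -36
f(11) = -51
Sum = -90

-90


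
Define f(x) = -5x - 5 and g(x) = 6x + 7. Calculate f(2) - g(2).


f(2) = -15
g(2) = 19
Difference = -34

-34


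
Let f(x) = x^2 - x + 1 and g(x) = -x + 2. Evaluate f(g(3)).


g(3) = -1
f(-1) = 1*(-1)^2 - 1*(-1) + 1 = 3

3


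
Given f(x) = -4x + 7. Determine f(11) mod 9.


f(11) = -37
-37 mod 9 = 8

8


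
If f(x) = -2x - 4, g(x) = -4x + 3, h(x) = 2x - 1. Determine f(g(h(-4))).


h(-4) = -9
g(-9) = 39
f(39) = -82

-82


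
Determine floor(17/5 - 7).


17/5 = 3.4
3.4 - 7 = -3.6
floor(-3.6) = -4

-4


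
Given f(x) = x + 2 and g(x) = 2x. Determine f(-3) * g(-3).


f(-3) = -1
g(-3) = -6
Product = 6

6


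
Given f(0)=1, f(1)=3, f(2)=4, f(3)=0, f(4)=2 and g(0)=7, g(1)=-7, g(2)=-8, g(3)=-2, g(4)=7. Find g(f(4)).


f(4) = 2
g(2) = -8

-8


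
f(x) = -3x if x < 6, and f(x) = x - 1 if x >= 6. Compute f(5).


5 satisfies x < 6
f(5) = -15

-15


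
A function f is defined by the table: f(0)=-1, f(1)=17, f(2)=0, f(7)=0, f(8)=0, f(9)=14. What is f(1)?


Reading from the table at x = 1

17


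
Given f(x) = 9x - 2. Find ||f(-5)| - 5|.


42


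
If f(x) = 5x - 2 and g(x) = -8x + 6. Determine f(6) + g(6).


-14


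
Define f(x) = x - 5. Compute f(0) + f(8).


f(0) = -5
f(8) = 3
Sum = -2

-2


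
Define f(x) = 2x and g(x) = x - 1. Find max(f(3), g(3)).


f(3) = 6
g(3) = 2
max = 6

6


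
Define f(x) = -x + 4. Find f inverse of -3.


Solve -x + 4 = -3
x = (-3 - 4) / (-1) = 7

7


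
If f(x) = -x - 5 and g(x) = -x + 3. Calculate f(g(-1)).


g(-1) = 4
f(4) = -9

-9


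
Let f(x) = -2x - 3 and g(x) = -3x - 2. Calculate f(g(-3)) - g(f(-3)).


f(g(-3)) = -17
g(f(-3)) = -11
Difference = -6

-6


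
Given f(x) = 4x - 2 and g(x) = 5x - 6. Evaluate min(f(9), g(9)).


34


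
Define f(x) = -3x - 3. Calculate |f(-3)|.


f(-3) = 6
|6| = 6

6


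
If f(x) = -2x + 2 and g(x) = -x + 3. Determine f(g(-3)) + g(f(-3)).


f(g(-3)) = -10
g(f(-3)) = -5
Sum = -15

-15


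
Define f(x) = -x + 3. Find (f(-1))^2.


f(-1) = 4
(4)^2 = 16

16


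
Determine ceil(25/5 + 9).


25/5 = 5
5 + 9 = 14
ceil(14) = 14

14


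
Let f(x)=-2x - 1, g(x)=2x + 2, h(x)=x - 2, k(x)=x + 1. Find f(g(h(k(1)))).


-5


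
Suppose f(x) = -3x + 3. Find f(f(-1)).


f(-1) = 6
f(6) = -15

-15


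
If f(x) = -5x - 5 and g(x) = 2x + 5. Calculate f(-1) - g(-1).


f(-1) = 0
g(-1) = 3
Difference = -3

-3


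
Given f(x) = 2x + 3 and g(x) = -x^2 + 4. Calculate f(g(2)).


g(2) = 0
f(0) = 3

3


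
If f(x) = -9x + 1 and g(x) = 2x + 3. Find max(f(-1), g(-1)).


f(-1) = 10
g(-1) = 1
max = 10

10


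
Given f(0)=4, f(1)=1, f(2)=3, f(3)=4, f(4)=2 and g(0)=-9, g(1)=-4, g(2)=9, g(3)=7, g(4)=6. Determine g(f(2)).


7


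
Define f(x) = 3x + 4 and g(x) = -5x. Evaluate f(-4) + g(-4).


f(-4) = -8
g(-4) = 20
Sum = 12

12


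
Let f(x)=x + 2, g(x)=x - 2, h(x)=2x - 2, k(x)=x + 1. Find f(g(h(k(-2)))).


k(-2) = -1
h(-1) = -4
g(-4) = -6
f(-6) = -4

-4


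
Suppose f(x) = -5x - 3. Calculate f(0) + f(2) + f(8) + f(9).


f(0) = -3
f(2) = -13
f(8) = -43
f(9) = -48
Sum = -107

-107


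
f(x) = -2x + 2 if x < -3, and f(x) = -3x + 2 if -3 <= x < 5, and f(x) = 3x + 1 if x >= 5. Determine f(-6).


-6 satisfies x < -3
f(-6) = 14

14


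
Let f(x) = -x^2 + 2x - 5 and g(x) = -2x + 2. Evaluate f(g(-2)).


-29


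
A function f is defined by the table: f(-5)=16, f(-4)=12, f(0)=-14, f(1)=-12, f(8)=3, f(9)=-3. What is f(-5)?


Reading from the table at x = -5

16


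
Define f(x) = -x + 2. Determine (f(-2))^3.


f(-2) = 4
(4)^3 = 64

64


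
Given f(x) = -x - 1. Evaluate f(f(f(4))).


f(4) = -5
f(-5) = 4
f(4) = -5

-5


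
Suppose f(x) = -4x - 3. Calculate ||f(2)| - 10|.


f(2) = -11
|-11| = 11
|11 - 10| = 1

1


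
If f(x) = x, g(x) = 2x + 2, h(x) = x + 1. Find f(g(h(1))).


h(1) = 2
g(2) = 6
f(6) = 6

6


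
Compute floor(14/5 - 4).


14/5 = 2.8
2.8 - 4 = -1.2
floor(-1.2) = -2

-2


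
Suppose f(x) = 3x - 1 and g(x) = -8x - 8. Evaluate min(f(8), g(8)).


f(8) = 23
g(8) = -72
min = -72

-72


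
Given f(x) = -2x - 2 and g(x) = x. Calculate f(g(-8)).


g(-8) = -8
f(-8) = 14

14


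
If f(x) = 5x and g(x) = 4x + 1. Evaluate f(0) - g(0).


f(0) = 0
g(0) = 1
Difference = -1

-1


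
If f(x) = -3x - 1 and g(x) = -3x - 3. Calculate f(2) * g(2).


f(2) = -7
g(2) = -9
Product = 63

63


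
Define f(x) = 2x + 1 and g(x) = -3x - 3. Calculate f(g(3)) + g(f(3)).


-47


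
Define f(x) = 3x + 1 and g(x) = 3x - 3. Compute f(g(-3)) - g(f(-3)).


f(g(-3)) = -35
g(f(-3)) = -27
Difference = -8

-8


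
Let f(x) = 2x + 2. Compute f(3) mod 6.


f(3) = 8
8 mod 6 = 2

2


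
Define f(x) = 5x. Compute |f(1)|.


f(1) = 5
|5| = 5

5


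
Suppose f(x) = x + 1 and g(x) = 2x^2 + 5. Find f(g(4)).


g(4) = 37
f(37) = 38

38


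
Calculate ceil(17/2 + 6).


17/2 = 8.5
8.5 + 6 = 14.5
ceil(14.5) = 15

15


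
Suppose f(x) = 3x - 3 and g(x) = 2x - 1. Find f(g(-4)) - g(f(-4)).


f(g(-4)) = -30
g(f(-4)) = -31
Difference = 1

1


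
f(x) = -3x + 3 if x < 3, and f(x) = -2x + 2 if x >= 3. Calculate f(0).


0 satisfies x < 3
f(0) = 3

3


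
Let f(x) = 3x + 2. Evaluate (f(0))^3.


8


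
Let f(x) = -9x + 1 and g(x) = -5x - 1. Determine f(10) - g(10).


f(10) = -89
g(10) = -51
Difference = -38

-38


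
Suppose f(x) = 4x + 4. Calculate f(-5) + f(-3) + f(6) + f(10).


f(-5) = -16
f(-3) = -8
f(6) = 28
f(10) = 44
Sum = 48

48


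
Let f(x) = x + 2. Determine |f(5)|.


7


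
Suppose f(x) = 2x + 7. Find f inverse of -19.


Solve 2x + 7 = -19
x = (-19 - 7) / 2 = -13

-13


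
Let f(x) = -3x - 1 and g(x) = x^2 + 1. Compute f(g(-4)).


g(-4) = 17
f(17) = -52

-52


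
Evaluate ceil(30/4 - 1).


30/4 = 7.5
7.5 - 1 = 6.5
ceil(6.5) = 7

7


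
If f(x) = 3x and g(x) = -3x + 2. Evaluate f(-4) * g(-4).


f(-4) = -12
g(-4) = 14
Product = -168

-168


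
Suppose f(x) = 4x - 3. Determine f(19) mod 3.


f(19) = 73
73 mod 3 = 1

1


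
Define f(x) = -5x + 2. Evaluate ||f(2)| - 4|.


f(2) = -8
|-8| = 8
|8 - 4| = 4

4


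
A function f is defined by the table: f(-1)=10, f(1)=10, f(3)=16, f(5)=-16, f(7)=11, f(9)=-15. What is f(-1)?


Reading from the table at x = -1

10


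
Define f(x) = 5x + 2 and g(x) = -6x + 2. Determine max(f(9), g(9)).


f(9) = 47
g(9) = -52
max = 47

47


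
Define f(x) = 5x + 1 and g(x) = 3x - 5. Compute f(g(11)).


g(11) = 28
f(28) = 141

141


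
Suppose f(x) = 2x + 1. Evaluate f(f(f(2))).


f(2) = 5
f(5) = 11
f(11) = 23

23


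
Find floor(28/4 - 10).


28/4 = 7
7 - 10 = -3
floor(-3) = -3

-3


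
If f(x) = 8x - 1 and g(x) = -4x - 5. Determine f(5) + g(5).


f(5) = 39
g(5) = -25
Sum = 14

14


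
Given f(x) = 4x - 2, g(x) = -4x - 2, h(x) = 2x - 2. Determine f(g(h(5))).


h(5) = 8
g(8) = -34
f(-34) = -138

-138


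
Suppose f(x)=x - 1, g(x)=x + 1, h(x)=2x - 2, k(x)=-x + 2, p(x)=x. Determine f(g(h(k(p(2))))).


p(2) = 2
k(2) = 0
h(0) = -2
g(-2) = -1
f(-1) = -2

-2


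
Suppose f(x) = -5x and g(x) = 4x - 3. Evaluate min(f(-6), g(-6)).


f(-6) = 30
g(-6) = -27
min = -27

-27


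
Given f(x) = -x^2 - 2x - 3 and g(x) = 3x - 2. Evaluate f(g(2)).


g(2) = 4
f(4) = (-1)*(4)^2 - 2*(4) - 3 = -27

-27


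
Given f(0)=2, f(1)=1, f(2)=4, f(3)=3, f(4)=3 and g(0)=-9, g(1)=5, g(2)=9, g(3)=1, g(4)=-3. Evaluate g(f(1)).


5


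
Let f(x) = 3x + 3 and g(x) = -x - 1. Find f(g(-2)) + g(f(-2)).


f(g(-2)) = 6
g(f(-2)) = 2
Sum = 8

8


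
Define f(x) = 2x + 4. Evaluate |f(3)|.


10


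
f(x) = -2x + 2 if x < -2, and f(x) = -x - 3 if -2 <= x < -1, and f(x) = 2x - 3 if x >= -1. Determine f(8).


13


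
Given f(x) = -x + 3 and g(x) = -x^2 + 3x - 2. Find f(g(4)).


g(4) = -6
f(-6) = 9

9


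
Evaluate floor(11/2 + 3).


11/2 = 5.5
5.5 + 3 = 8.5
floor(8.5) = 8

8


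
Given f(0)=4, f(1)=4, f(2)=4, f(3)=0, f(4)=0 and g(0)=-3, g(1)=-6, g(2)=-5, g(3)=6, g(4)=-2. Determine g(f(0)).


f(0) = 4
g(4) = -2

-2


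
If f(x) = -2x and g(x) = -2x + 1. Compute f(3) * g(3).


f(3) = -6
g(3) = -5
Product = 30

30


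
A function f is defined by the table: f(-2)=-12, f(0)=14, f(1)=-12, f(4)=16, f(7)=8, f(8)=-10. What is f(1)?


Reading from the table at x = 1

-12


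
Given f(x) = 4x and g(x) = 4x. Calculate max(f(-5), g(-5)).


f(-5) = -20
g(-5) = -20
max = -20

-20


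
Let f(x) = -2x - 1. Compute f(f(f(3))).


f(3) = -7
f(-7) = 13
f(13) = -27

-27


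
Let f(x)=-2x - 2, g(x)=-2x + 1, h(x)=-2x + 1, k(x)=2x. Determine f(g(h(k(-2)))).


k(-2) = -4
h(-4) = 9
g(9) = -17
f(-17) = 32

32


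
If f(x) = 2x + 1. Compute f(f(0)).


f(0) = 1
f(1) = 3

3


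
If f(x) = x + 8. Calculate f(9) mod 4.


f(9) = 17
17 mod 4 = 1

1


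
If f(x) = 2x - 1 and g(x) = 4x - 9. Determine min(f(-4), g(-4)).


f(-4) = -9
g(-4) = -25
min = -25

-25


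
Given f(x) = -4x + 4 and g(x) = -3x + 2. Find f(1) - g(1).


f(1) = 0
g(1) = -1
Difference = 1

1


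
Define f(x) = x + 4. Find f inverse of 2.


-2


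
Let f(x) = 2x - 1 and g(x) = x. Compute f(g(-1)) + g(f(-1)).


f(g(-1)) = -3
g(f(-1)) = -3
Sum = -6

-6


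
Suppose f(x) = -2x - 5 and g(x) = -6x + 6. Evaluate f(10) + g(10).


-79


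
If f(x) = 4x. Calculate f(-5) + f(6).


f(-5) = -20
f(6) = 24
Sum = 4

4


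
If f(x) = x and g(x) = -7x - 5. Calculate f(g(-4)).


g(-4) = 23
f(23) = 23

23


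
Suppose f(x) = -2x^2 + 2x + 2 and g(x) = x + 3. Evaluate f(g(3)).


g(3) = 6
f(6) = (-2)*(6)^2 + 2*(6) + 2 = -58

-58


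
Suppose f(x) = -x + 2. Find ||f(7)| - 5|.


f(7) = -5
|-5| = 5
|5 - 5| = 0

0


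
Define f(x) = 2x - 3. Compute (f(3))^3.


f(3) = 3
(3)^3 = 27

27


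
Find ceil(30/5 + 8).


30/5 = 6
6 + 8 = 14
ceil(14) = 14

14


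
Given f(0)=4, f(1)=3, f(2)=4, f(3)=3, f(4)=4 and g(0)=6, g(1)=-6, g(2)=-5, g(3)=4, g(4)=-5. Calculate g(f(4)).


f(4) = 4
g(4) = -5

-5


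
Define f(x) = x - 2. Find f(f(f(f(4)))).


f(4) = 2
f(2) = 0
f(0) = -2
f(-2) = -4

-4


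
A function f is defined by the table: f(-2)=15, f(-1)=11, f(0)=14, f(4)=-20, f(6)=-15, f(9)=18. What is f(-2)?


15


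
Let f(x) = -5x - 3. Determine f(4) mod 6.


1


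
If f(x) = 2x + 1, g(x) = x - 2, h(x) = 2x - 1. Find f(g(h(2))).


h(2) = 3
g(3) = 1
f(1) = 3

3


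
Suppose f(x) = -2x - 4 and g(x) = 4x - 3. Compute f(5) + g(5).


f(5) = -14
g(5) = 17
Sum = 3

3


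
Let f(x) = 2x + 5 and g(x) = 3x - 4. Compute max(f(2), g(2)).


f(2) = 9
g(2) = 2
max = 9

9


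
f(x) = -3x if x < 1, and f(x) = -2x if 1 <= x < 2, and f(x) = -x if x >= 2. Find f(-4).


-4 satisfies x < 1
f(-4) = 12

12


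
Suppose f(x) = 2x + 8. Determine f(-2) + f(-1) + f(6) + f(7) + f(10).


f(-2) = 4
f(-1) = 6
f(6) = 20
f(7) = 22
f(10) = 28
Sum = 80

80


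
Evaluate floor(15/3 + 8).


15/3 = 5
5 + 8 = 13
floor(13) = 13

13


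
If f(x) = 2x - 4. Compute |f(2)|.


f(2) = 0
|0| = 0

0


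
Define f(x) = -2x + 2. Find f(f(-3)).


f(-3) = 8
f(8) = -14

-14


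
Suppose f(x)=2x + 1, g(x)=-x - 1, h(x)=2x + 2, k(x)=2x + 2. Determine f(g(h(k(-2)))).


k(-2) = -2
h(-2) = -2
g(-2) = 1
f(1) = 3

3


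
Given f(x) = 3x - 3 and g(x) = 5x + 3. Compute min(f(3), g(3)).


6


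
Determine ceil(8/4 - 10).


8/4 = 2
2 - 10 = -8
ceil(-8) = -8

-8


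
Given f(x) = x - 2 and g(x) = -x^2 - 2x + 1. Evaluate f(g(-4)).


g(-4) = -7
f(-7) = -9

-9


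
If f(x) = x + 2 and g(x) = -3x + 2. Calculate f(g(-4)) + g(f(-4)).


24


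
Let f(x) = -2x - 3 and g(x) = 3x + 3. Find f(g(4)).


g(4) = 15
f(15) = -33

-33


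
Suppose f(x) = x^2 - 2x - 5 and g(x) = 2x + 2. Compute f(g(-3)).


g(-3) = -4
f(-4) = 1*(-4)^2 - 2*(-4) - 5 = 19

19


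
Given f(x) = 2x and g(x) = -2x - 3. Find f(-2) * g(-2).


f(-2) = -4
g(-2) = 1
Product = -4

-4


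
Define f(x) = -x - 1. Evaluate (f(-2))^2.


1


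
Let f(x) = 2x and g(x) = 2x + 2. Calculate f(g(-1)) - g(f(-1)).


f(g(-1)) = 0
g(f(-1)) = -2
Difference = 2

2


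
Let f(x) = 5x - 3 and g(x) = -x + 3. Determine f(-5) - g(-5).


f(-5) = -28
g(-5) = 8
Difference = -36

-36


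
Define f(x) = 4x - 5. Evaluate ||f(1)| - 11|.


f(1) = -1
|-1| = 1
|1 - 11| = 10

10


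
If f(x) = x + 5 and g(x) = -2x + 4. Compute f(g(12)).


g(12) = -20
f(-20) = -15

-15


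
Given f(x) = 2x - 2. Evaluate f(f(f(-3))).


f(-3) = -8
f(-8) = -18
f(-18) = -38

-38


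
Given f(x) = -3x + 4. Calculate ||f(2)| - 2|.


f(2) = -2
|-2| = 2
|2 - 2| = 0

0


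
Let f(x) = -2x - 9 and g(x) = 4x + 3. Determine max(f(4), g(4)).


f(4) = -17
g(4) = 19
max = 19

19


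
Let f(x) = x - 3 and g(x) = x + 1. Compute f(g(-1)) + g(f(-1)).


f(g(-1)) = -3
g(f(-1)) = -3
Sum = -6

-6


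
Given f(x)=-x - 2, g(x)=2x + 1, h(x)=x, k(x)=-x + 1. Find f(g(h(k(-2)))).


k(-2) = 3
h(3) = 3
g(3) = 7
f(7) = -9

-9


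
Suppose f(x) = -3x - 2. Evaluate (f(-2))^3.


f(-2) = 4
(4)^3 = 64

64


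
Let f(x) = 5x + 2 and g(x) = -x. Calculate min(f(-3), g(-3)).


f(-3) = -13
g(-3) = 3
min = -13

-13


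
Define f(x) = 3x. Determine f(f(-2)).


-18


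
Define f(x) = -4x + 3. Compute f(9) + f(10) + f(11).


f(9) = -33
f(10) = -37
f(11) = -41
Sum = -111

-111


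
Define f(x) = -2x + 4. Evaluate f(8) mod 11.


f(8) = -12
-12 mod 11 = 10

10


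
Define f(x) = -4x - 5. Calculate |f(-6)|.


f(-6) = 19
|19| = 19

19


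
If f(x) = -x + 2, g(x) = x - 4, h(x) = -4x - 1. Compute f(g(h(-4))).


-9


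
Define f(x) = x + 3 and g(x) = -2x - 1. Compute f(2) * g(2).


f(2) = 5
g(2) = -5
Product = -25

-25


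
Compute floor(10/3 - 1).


10/3 = 3.3333
3.3333 - 1 = 2.3333
floor(2.3333) = 2

2


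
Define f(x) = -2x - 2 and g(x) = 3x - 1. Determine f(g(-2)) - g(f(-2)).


f(g(-2)) = 12
g(f(-2)) = 5
Difference = 7

7


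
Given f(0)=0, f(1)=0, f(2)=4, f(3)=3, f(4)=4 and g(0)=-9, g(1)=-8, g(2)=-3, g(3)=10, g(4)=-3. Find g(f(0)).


f(0) = 0
g(0) = -9

-9


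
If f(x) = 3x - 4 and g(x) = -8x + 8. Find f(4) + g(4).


f(4) = 8
g(4) = -24
Sum = -16

-16


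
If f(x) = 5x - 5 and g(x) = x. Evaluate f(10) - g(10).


f(10) = 45
g(10) = 10
Difference = 35

35


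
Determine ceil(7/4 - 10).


-8


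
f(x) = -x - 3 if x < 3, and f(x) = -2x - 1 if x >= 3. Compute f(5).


5 satisfies x >= 3
f(5) = -11

-11


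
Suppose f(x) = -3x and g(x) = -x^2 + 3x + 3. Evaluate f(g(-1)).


g(-1) = -1
f(-1) = 3

3


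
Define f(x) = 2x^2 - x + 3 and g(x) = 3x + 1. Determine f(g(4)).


g(4) = 13
f(13) = 2*(13)^2 - 1*(13) + 3 = 328

328


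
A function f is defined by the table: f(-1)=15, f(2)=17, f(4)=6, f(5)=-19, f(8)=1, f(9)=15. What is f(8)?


1


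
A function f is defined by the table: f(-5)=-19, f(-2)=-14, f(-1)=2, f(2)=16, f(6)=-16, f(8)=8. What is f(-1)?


Reading from the table at x = -1

2


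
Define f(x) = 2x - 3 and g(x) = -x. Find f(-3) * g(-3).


f(-3) = -9
g(-3) = 3
Product = -27

-27


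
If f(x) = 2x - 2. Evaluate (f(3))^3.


f(3) = 4
(4)^3 = 64

64


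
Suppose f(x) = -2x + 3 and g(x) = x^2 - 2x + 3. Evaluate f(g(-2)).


g(-2) = 11
f(11) = -19

-19


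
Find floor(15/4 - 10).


15/4 = 3.75
3.75 - 10 = -6.25
floor(-6.25) = -7

-7


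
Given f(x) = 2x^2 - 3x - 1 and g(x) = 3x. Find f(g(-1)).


g(-1) = -3
f(-3) = 2*(-3)^2 - 3*(-3) - 1 = 26

26


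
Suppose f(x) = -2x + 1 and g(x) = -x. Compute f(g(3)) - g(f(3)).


f(g(3)) = 7
g(f(3)) = 5
Difference = 2

2


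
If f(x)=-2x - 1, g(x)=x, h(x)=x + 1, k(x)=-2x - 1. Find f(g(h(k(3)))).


11


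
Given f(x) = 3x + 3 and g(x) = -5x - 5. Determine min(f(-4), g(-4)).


-9


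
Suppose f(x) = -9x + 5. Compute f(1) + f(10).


f(1) = -4
f(10) = -85
Sum = -89

-89


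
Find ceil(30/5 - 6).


30/5 = 6
6 - 6 = 0
ceil(0) = 0

0


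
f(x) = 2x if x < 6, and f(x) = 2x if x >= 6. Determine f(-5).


-5 satisfies x < 6
f(-5) = -10

-10


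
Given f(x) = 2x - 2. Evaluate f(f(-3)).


f(-3) = -8
f(-8) = -18

-18


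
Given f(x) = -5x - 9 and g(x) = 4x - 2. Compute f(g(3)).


g(3) = 10
f(10) = -59

-59


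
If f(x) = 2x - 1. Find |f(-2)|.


f(-2) = -5
|-5| = 5

5


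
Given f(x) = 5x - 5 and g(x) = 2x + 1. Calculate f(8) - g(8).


f(8) = 35
g(8) = 17
Difference = 18

18


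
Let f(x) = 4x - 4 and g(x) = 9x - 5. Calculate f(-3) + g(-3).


f(-3) = -16
g(-3) = -32
Sum = -48

-48


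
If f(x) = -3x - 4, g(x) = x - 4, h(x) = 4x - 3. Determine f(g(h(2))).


-7


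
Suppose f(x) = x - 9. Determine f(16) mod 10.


f(16) = 7
7 mod 10 = 7

7


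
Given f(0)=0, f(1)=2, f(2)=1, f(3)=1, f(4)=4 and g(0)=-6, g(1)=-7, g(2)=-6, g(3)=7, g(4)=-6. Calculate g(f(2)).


f(2) = 1
g(1) = -7

-7


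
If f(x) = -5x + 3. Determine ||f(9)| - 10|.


f(9) = -42
|-42| = 42
|42 - 10| = 32

32


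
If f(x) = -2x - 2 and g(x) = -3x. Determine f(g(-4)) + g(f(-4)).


f(g(-4)) = -26
g(f(-4)) = -18
Sum = -44

-44


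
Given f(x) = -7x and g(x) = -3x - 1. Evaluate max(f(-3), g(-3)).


f(-3) = 21
g(-3) = 8
max = 21

21


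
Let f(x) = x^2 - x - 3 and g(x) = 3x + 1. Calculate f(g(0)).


g(0) = 1
f(1) = 1*(1)^2 - 1*(1) - 3 = -3

-3


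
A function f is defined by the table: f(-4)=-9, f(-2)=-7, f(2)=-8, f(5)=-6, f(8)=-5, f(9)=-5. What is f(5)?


-6


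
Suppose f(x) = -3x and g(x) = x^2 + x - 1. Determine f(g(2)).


g(2) = 5
f(5) = -15

-15


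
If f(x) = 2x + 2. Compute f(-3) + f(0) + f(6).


f(-3) = -4
f(0) = 2
f(6) = 14
Sum = 12

12


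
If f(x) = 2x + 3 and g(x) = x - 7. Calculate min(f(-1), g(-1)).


f(-1) = 1
g(-1) = -8
min = -8

-8


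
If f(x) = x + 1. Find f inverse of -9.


Solve x + 1 = -9
x = (-9 - 1) / 1 = -10

-10


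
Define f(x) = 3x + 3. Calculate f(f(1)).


f(1) = 6
f(6) = 21

21


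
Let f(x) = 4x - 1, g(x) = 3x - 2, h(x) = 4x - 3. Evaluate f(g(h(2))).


h(2) = 5
g(5) = 13
f(13) = 51

51


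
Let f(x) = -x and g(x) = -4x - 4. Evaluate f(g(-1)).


g(-1) = 0
f(0) = 0

0


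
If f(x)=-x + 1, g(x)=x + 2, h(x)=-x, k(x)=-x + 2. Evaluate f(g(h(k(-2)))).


k(-2) = 4
h(4) = -4
g(-4) = -2
f(-2) = 3

3


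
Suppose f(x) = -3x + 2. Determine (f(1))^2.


f(1) = -1
(-1)^2 = 1

1


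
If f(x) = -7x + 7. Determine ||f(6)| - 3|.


f(6) = -35
|-35| = 35
|35 - 3| = 32

32


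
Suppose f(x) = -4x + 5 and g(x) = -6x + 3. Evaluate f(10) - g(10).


22


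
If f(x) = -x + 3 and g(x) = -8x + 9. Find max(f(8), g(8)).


f(8) = -5
g(8) = -55
max = -5

-5


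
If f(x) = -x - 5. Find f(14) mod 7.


f(14) = -19
-19 mod 7 = 2

2


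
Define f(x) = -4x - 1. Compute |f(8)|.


f(8) = -33
|-33| = 33

33


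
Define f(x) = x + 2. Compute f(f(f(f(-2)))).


6


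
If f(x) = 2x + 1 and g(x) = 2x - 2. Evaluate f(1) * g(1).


0


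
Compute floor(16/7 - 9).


16/7 = 2.2857
2.2857 - 9 = -6.7143
floor(-6.7143) = -7

-7


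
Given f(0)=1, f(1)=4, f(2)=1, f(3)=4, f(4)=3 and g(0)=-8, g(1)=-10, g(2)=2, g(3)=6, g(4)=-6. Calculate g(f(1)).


f(1) = 4
g(4) = -6

-6


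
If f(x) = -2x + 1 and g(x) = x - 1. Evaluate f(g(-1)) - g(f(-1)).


f(g(-1)) = 5
g(f(-1)) = 2
Difference = 3

3


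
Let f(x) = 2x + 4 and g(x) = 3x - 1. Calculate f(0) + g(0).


f(0) = 4
g(0) = -1
Sum = 3

3


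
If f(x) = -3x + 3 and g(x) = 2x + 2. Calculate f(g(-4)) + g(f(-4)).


53


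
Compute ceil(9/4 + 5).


9/4 = 2.25
2.25 + 5 = 7.25
ceil(7.25) = 8

8


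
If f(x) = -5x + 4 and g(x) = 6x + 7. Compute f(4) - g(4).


f(4) = -16
g(4) = 31
Difference = -47

-47


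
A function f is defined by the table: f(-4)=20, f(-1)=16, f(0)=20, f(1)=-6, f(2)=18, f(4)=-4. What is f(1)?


-6


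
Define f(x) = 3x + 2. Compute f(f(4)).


f(4) = 14
f(14) = 44

44


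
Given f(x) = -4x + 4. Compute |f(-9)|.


40


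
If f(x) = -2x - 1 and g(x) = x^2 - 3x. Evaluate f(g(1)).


3


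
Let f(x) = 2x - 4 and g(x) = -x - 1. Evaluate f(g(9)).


g(9) = -10
f(-10) = -24

-24


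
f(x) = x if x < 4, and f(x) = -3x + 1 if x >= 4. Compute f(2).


2 satisfies x < 4
f(2) = 2

2


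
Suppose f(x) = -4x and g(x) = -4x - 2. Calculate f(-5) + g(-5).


f(-5) = 20
g(-5) = 18
Sum = 38

38


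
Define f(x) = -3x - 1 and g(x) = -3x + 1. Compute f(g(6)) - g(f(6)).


f(g(6)) = 50
g(f(6)) = 58
Difference = -8

-8


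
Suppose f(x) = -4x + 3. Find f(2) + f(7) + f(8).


f(2) = -5
f(7) = -25
f(8) = -29
Sum = -59

-59


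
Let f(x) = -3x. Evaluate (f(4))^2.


f(4) = -12
(-12)^2 = 144

144


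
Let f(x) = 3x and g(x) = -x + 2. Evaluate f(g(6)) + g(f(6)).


f(g(6)) = -12
g(f(6)) = -16
Sum = -28

-28


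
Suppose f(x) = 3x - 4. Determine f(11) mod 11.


7


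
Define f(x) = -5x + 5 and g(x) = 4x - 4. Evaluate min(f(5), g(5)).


f(5) = -20
g(5) = 16
min = -20

-20


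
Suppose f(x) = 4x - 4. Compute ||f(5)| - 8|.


8


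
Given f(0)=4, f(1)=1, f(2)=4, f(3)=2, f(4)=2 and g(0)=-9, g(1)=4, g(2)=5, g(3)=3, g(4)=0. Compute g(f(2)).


f(2) = 4
g(4) = 0

0


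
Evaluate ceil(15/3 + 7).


15/3 = 5
5 + 7 = 12
ceil(12) = 12

12


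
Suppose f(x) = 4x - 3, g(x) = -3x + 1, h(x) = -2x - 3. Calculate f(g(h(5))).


h(5) = -13
g(-13) = 40
f(40) = 157

157


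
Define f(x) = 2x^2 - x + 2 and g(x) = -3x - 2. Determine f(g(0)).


g(0) = -2
f(-2) = 2*(-2)^2 - 1*(-2) + 2 = 12

12


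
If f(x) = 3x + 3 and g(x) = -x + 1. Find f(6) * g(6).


-105


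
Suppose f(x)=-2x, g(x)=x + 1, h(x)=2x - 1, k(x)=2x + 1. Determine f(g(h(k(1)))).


-12


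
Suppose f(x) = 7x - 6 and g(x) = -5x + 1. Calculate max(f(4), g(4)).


f(4) = 22
g(4) = -19
max = 22

22


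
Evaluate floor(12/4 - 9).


12/4 = 3
3 - 9 = -6
floor(-6) = -6

-6


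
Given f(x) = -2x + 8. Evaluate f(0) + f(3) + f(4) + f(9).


0


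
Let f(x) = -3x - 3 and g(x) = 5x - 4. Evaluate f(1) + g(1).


f(1) = -6
g(1) = 1
Sum = -5

-5


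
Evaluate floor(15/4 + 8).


15/4 = 3.75
3.75 + 8 = 11.75
floor(11.75) = 11

11


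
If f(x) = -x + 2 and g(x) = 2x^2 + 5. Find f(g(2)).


g(2) = 13
f(13) = -11

-11


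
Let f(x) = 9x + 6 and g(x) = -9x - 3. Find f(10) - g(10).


189


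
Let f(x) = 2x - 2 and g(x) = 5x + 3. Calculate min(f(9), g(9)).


f(9) = 16
g(9) = 48
min = 16

16


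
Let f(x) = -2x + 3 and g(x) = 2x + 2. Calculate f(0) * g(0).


f(0) = 3
g(0) = 2
Product = 6

6


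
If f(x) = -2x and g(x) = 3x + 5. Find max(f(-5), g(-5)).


f(-5) = 10
g(-5) = -10
max = 10

10


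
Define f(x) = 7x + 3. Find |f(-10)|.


f(-10) = -67
|-67| = 67

67


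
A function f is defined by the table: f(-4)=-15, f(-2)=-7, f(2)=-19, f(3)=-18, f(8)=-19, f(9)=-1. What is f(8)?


-19


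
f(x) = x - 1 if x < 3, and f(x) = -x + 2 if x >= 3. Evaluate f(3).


3 satisfies x >= 3
f(3) = -1

-1


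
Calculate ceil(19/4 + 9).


19/4 = 4.75
4.75 + 9 = 13.75
ceil(13.75) = 14

14


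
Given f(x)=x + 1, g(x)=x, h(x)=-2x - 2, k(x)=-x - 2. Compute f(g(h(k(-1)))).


1


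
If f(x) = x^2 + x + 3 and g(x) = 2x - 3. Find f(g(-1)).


g(-1) = -5
f(-5) = 1*(-5)^2 + 1*(-5) + 3 = 23

23


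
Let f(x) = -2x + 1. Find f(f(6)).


f(6) = -11
f(-11) = 23

23


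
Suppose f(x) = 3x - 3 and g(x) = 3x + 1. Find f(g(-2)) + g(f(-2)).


f(g(-2)) = -18
g(f(-2)) = -26
Sum = -44

-44


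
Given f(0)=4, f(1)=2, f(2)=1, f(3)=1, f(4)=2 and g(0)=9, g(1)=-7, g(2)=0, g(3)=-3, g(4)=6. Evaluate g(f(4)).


f(4) = 2
g(2) = 0

0


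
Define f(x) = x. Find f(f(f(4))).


f(4) = 4
f(4) = 4
f(4) = 4

4


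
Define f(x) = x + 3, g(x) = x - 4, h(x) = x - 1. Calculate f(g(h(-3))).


h(-3) = -4
g(-4) = -8
f(-8) = -5

-5


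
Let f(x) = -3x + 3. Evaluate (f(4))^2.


81


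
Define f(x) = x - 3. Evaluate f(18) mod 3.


f(18) = 15
15 mod 3 = 0

0


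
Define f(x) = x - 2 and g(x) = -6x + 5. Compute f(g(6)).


g(6) = -31
f(-31) = -33

-33


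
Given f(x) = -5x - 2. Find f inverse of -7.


Solve -5x - 2 = -7
x = (-7 + 2) / (-5) = 1

1


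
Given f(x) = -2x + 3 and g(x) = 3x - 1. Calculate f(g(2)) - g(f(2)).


f(g(2)) = -7
g(f(2)) = -4
Difference = -3

-3


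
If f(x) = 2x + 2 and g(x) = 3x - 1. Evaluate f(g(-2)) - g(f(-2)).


f(g(-2)) = -12
g(f(-2)) = -7
Difference = -5

-5


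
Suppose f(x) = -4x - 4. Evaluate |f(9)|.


f(9) = -40
|-40| = 40

40


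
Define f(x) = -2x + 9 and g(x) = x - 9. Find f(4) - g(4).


f(4) = 1
g(4) = -5
Difference = 6

6


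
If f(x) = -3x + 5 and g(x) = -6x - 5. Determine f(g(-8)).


g(-8) = 43
f(43) = -124

-124


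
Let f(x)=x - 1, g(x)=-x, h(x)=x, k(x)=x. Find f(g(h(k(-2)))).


k(-2) = -2
h(-2) = -2
g(-2) = 2
f(2) = 1

1


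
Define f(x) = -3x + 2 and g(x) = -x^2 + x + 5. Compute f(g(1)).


g(1) = 5
f(5) = -13

-13


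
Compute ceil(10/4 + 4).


10/4 = 2.5
2.5 + 4 = 6.5
ceil(6.5) = 7

7


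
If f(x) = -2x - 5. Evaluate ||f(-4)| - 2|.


f(-4) = 3
|3| = 3
|3 - 2| = 1

1


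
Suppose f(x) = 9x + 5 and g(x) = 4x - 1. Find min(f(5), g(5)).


f(5) = 50
g(5) = 19
min = 19

19


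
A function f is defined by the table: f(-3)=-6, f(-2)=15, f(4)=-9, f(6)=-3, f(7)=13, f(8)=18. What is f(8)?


Reading from the table at x = 8

18


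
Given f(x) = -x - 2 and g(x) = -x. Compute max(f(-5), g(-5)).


f(-5) = 3
g(-5) = 5
max = 5

5


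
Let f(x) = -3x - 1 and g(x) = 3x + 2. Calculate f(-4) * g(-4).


f(-4) = 11
g(-4) = -10
Product = -110

-110


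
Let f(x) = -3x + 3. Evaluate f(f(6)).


f(6) = -15
f(-15) = 48

48


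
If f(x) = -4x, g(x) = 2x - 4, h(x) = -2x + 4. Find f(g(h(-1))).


-32


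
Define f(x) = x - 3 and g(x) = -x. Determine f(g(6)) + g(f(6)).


f(g(6)) = -9
g(f(6)) = -3
Sum = -12

-12


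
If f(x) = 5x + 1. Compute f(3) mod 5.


f(3) = 16
16 mod 5 = 1

1


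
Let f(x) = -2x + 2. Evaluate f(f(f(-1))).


14


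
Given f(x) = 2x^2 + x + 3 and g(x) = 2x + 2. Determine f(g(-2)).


g(-2) = -2
f(-2) = 2*(-2)^2 + 1*(-2) + 3 = 9

9


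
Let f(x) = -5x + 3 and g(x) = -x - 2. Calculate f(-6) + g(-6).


f(-6) = 33
g(-6) = 4
Sum = 37

37


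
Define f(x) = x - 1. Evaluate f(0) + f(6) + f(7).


f(0) = -1
f(6) = 5
f(7) = 6
Sum = 10

10


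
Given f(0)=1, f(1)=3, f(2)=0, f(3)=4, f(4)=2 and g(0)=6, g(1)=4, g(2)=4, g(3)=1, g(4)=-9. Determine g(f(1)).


f(1) = 3
g(3) = 1

1


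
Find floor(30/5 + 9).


30/5 = 6
6 + 9 = 15
floor(15) = 15

15


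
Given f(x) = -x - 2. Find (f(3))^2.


f(3) = -5
(-5)^2 = 25

25


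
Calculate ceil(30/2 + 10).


30/2 = 15
15 + 10 = 25
ceil(25) = 25

25


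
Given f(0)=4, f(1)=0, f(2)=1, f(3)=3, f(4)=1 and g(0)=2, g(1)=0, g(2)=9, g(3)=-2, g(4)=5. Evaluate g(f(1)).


2


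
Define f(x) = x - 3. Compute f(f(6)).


0


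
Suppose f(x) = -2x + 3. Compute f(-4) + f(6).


f(-4) = 11
f(6) = -9
Sum = 2

2


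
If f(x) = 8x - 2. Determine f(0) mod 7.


f(0) = -2
-2 mod 7 = 5

5


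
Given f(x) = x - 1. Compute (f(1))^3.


f(1) = 0
(0)^3 = 0

0


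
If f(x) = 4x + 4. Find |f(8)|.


f(8) = 36
|36| = 36

36


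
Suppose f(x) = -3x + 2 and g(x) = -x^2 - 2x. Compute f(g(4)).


g(4) = -24
f(-24) = 74

74


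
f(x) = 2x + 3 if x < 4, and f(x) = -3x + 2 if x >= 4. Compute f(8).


8 satisfies x >= 4
f(8) = -22

-22


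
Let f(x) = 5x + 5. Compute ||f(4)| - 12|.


f(4) = 25
|25| = 25
|25 - 12| = 13

13


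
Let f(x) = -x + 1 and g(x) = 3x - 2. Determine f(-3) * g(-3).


f(-3) = 4
g(-3) = -11
Product = -44

-44


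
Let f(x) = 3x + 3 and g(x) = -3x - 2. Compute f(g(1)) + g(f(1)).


-32


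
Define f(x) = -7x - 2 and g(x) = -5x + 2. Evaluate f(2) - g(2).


f(2) = -16
g(2) = -8
Difference = -8

-8


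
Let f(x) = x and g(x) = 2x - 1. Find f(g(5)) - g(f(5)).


f(g(5)) = 9
g(f(5)) = 9
Difference = 0

0


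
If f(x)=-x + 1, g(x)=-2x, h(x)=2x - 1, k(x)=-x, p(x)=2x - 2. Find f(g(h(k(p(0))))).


7


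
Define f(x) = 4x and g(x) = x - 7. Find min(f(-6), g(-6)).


-24


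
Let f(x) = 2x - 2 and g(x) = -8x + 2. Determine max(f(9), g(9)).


f(9) = 16
g(9) = -70
max = 16

16


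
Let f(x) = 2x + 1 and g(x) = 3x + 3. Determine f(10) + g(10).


f(10) = 21
g(10) = 33
Sum = 54

54


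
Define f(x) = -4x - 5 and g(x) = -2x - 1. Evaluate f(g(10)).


g(10) = -21
f(-21) = 79

79


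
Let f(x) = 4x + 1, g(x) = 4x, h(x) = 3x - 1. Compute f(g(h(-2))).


h(-2) = -7
g(-7) = -28
f(-28) = -111

-111


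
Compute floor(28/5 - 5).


28/5 = 5.6
5.6 - 5 = 0.6
floor(0.6) = 0

0


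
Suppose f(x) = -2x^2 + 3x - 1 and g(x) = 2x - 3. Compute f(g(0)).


g(0) = -3
f(-3) = (-2)*(-3)^2 + 3*(-3) - 1 = -28

-28


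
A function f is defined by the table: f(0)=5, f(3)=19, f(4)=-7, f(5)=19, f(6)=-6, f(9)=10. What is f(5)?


Reading from the table at x = 5

19


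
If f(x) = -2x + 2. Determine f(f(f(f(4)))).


f(4) = -6
f(-6) = 14
f(14) = -26
f(-26) = 54

54


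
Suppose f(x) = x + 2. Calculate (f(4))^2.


f(4) = 6
(6)^2 = 36

36


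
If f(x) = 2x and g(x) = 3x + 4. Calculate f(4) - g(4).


f(4) = 8
g(4) = 16
Difference = -8

-8


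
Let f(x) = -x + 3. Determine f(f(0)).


f(0) = 3
f(3) = 0

0


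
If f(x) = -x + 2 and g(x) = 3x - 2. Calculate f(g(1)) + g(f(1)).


f(g(1)) = 1
g(f(1)) = 1
Sum = 2

2


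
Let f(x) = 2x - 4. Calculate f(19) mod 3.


f(19) = 34
34 mod 3 = 1

1


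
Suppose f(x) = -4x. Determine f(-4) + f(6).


f(-4) = 16
f(6) = -24
Sum = -8

-8


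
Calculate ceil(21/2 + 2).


21/2 = 10.5
10.5 + 2 = 12.5
ceil(12.5) = 13

13


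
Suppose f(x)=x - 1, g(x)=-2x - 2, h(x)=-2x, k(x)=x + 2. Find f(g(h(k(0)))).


k(0) = 2
h(2) = -4
g(-4) = 6
f(6) = 5

5


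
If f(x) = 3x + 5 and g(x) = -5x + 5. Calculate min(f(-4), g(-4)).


-7


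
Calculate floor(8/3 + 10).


12


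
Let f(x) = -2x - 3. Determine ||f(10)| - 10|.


f(10) = -23
|-23| = 23
|23 - 10| = 13

13


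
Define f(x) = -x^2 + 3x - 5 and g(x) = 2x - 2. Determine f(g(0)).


g(0) = -2
f(-2) = (-1)*(-2)^2 + 3*(-2) - 5 = -15

-15


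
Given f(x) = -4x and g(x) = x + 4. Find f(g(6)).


g(6) = 10
f(10) = -40

-40


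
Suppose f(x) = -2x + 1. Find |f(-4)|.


f(-4) = 9
|9| = 9

9


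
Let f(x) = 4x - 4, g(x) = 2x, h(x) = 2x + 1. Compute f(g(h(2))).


h(2) = 5
g(5) = 10
f(10) = 36

36


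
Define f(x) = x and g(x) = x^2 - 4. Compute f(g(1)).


g(1) = -3
f(-3) = -3

-3


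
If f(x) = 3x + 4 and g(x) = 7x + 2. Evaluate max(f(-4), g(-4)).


-8


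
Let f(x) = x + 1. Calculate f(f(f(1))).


f(1) = 2
f(2) = 3
f(3) = 4

4


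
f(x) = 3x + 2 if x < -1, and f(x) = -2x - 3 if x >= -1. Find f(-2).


-2 satisfies x < -1
f(-2) = -4

-4


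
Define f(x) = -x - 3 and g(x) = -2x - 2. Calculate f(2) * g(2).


30


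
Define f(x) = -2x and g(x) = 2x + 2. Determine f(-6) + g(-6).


f(-6) = 12
g(-6) = -10
Sum = 2

2


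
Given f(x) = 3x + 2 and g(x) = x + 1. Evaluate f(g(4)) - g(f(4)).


f(g(4)) = 17
g(f(4)) = 15
Difference = 2

2


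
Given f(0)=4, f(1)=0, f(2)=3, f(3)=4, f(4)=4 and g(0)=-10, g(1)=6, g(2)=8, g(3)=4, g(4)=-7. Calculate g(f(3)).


-7


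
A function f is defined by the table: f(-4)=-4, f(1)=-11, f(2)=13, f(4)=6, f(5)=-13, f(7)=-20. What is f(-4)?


Reading from the table at x = -4

-4


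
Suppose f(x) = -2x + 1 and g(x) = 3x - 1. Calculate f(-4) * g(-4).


f(-4) = 9
g(-4) = -13
Product = -117

-117


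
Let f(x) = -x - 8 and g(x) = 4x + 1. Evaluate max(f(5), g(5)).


f(5) = -13
g(5) = 21
max = 21

21


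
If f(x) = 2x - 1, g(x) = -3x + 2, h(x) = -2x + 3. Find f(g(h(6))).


h(6) = -9
g(-9) = 29
f(29) = 57

57


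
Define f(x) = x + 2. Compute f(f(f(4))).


f(4) = 6
f(6) = 8
f(8) = 10

10


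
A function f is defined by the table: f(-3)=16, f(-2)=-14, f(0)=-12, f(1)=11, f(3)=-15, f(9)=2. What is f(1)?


11


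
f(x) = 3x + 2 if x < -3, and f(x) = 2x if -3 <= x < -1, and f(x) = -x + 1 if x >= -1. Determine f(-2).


-4


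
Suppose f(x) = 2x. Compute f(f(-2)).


f(-2) = -4
f(-4) = -8

-8


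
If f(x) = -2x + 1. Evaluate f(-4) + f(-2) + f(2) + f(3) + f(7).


f(-4) = 9
f(-2) = 5
f(2) = -3
f(3) = -5
f(7) = -13
Sum = -7

-7


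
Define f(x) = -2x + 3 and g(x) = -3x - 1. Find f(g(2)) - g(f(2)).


f(g(2)) = 17
g(f(2)) = 2
Difference = 15

15


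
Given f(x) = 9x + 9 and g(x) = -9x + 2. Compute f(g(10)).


g(10) = -88
f(-88) = -783

-783


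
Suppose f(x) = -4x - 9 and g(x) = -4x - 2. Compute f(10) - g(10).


f(10) = -49
g(10) = -42
Difference = -7

-7


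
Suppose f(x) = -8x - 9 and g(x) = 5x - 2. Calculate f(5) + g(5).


f(5) = -49
g(5) = 23
Sum = -26

-26


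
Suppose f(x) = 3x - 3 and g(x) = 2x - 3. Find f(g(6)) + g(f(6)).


f(g(6)) = 24
g(f(6)) = 27
Sum = 51

51


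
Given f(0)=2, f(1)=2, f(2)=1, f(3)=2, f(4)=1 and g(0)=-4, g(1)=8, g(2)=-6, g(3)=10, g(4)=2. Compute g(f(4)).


8


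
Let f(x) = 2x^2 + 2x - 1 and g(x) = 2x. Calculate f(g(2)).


g(2) = 4
f(4) = 2*(4)^2 + 2*(4) - 1 = 39

39


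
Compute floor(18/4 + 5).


18/4 = 4.5
4.5 + 5 = 9.5
floor(9.5) = 9

9


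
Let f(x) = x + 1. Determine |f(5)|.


f(5) = 6
|6| = 6

6


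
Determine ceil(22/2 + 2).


22/2 = 11
11 + 2 = 13
ceil(13) = 13

13


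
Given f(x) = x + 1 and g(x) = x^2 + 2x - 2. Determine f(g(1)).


g(1) = 1
f(1) = 2

2


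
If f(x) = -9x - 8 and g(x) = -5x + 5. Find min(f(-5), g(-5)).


f(-5) = 37
g(-5) = 30
min = 30

30


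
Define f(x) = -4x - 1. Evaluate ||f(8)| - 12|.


f(8) = -33
|-33| = 33
|33 - 12| = 21

21
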